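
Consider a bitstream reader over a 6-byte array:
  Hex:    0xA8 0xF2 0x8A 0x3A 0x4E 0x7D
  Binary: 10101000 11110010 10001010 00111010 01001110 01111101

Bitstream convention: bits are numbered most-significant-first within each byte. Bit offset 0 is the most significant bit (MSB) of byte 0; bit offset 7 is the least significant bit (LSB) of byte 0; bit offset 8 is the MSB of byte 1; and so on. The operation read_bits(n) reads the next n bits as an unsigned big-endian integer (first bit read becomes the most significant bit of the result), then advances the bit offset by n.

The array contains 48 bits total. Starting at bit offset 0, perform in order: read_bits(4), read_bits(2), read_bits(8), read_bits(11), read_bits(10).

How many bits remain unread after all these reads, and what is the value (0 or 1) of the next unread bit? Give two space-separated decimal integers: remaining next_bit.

Read 1: bits[0:4] width=4 -> value=10 (bin 1010); offset now 4 = byte 0 bit 4; 44 bits remain
Read 2: bits[4:6] width=2 -> value=2 (bin 10); offset now 6 = byte 0 bit 6; 42 bits remain
Read 3: bits[6:14] width=8 -> value=60 (bin 00111100); offset now 14 = byte 1 bit 6; 34 bits remain
Read 4: bits[14:25] width=11 -> value=1300 (bin 10100010100); offset now 25 = byte 3 bit 1; 23 bits remain
Read 5: bits[25:35] width=10 -> value=466 (bin 0111010010); offset now 35 = byte 4 bit 3; 13 bits remain

Answer: 13 0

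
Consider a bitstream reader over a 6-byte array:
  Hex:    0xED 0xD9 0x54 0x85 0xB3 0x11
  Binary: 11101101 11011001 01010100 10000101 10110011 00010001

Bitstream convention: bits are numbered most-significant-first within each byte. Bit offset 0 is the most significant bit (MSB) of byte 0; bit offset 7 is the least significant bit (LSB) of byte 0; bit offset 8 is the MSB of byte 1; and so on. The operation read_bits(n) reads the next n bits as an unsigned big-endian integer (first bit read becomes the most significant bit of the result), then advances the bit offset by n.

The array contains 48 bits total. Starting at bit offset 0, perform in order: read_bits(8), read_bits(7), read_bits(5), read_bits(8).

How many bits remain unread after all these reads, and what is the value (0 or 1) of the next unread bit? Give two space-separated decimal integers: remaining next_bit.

Read 1: bits[0:8] width=8 -> value=237 (bin 11101101); offset now 8 = byte 1 bit 0; 40 bits remain
Read 2: bits[8:15] width=7 -> value=108 (bin 1101100); offset now 15 = byte 1 bit 7; 33 bits remain
Read 3: bits[15:20] width=5 -> value=21 (bin 10101); offset now 20 = byte 2 bit 4; 28 bits remain
Read 4: bits[20:28] width=8 -> value=72 (bin 01001000); offset now 28 = byte 3 bit 4; 20 bits remain

Answer: 20 0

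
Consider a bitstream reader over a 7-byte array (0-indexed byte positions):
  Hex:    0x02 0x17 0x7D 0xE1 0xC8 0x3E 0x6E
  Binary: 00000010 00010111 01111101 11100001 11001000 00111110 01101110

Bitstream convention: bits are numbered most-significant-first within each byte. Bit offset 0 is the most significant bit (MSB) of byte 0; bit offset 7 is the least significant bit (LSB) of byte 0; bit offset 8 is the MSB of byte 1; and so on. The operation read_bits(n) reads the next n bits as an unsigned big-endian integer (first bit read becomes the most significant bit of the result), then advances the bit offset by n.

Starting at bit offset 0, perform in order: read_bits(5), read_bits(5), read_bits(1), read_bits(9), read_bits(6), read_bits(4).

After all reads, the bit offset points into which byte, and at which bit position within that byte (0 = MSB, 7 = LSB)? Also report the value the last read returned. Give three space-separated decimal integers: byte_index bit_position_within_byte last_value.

Answer: 3 6 8

Derivation:
Read 1: bits[0:5] width=5 -> value=0 (bin 00000); offset now 5 = byte 0 bit 5; 51 bits remain
Read 2: bits[5:10] width=5 -> value=8 (bin 01000); offset now 10 = byte 1 bit 2; 46 bits remain
Read 3: bits[10:11] width=1 -> value=0 (bin 0); offset now 11 = byte 1 bit 3; 45 bits remain
Read 4: bits[11:20] width=9 -> value=375 (bin 101110111); offset now 20 = byte 2 bit 4; 36 bits remain
Read 5: bits[20:26] width=6 -> value=55 (bin 110111); offset now 26 = byte 3 bit 2; 30 bits remain
Read 6: bits[26:30] width=4 -> value=8 (bin 1000); offset now 30 = byte 3 bit 6; 26 bits remain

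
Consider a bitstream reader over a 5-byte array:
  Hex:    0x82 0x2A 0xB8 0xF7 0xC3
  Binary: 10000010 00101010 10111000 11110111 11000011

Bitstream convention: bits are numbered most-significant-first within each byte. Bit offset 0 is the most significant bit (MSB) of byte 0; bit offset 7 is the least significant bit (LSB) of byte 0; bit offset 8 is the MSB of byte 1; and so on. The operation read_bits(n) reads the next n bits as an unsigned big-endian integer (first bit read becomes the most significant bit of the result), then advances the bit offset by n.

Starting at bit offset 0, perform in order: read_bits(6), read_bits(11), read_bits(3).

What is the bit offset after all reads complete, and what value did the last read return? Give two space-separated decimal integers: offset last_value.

Answer: 20 3

Derivation:
Read 1: bits[0:6] width=6 -> value=32 (bin 100000); offset now 6 = byte 0 bit 6; 34 bits remain
Read 2: bits[6:17] width=11 -> value=1109 (bin 10001010101); offset now 17 = byte 2 bit 1; 23 bits remain
Read 3: bits[17:20] width=3 -> value=3 (bin 011); offset now 20 = byte 2 bit 4; 20 bits remain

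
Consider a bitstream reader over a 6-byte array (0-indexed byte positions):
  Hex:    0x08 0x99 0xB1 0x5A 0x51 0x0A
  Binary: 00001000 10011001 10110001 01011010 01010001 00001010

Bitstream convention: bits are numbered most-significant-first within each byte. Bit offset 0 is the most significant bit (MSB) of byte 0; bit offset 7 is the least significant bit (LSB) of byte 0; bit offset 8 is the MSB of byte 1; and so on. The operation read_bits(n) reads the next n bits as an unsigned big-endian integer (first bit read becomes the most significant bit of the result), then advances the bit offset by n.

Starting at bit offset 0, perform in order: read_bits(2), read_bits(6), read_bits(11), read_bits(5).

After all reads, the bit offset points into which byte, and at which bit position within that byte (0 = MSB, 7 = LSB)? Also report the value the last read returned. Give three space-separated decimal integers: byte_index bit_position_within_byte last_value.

Read 1: bits[0:2] width=2 -> value=0 (bin 00); offset now 2 = byte 0 bit 2; 46 bits remain
Read 2: bits[2:8] width=6 -> value=8 (bin 001000); offset now 8 = byte 1 bit 0; 40 bits remain
Read 3: bits[8:19] width=11 -> value=1229 (bin 10011001101); offset now 19 = byte 2 bit 3; 29 bits remain
Read 4: bits[19:24] width=5 -> value=17 (bin 10001); offset now 24 = byte 3 bit 0; 24 bits remain

Answer: 3 0 17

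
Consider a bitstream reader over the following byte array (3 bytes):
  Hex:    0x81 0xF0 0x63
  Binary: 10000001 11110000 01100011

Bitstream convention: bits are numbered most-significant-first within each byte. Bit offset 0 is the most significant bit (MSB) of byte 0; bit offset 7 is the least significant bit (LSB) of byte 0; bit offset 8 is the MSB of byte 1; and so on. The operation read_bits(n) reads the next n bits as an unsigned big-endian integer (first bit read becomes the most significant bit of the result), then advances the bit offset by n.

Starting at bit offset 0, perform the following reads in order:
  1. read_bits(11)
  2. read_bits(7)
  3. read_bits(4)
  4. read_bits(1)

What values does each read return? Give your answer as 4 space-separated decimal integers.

Read 1: bits[0:11] width=11 -> value=1039 (bin 10000001111); offset now 11 = byte 1 bit 3; 13 bits remain
Read 2: bits[11:18] width=7 -> value=65 (bin 1000001); offset now 18 = byte 2 bit 2; 6 bits remain
Read 3: bits[18:22] width=4 -> value=8 (bin 1000); offset now 22 = byte 2 bit 6; 2 bits remain
Read 4: bits[22:23] width=1 -> value=1 (bin 1); offset now 23 = byte 2 bit 7; 1 bits remain

Answer: 1039 65 8 1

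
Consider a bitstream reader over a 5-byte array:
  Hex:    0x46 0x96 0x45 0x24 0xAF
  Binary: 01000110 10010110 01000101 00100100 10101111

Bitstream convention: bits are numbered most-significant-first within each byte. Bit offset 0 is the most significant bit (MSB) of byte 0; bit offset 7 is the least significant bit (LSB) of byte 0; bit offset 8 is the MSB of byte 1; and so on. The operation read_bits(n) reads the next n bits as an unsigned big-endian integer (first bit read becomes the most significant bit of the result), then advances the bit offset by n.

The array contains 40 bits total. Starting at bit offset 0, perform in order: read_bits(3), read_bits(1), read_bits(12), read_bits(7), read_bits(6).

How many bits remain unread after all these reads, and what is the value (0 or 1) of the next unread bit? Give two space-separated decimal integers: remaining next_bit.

Read 1: bits[0:3] width=3 -> value=2 (bin 010); offset now 3 = byte 0 bit 3; 37 bits remain
Read 2: bits[3:4] width=1 -> value=0 (bin 0); offset now 4 = byte 0 bit 4; 36 bits remain
Read 3: bits[4:16] width=12 -> value=1686 (bin 011010010110); offset now 16 = byte 2 bit 0; 24 bits remain
Read 4: bits[16:23] width=7 -> value=34 (bin 0100010); offset now 23 = byte 2 bit 7; 17 bits remain
Read 5: bits[23:29] width=6 -> value=36 (bin 100100); offset now 29 = byte 3 bit 5; 11 bits remain

Answer: 11 1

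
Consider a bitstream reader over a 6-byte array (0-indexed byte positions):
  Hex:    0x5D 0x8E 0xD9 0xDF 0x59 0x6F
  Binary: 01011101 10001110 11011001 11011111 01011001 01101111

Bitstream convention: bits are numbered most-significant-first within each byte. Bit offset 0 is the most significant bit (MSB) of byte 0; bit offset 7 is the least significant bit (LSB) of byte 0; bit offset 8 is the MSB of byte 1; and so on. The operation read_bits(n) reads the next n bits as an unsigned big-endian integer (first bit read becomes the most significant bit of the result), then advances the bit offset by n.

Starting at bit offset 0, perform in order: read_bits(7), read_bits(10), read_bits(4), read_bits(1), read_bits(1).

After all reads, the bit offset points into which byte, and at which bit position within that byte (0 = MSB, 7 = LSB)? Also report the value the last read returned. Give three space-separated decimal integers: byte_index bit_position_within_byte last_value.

Read 1: bits[0:7] width=7 -> value=46 (bin 0101110); offset now 7 = byte 0 bit 7; 41 bits remain
Read 2: bits[7:17] width=10 -> value=797 (bin 1100011101); offset now 17 = byte 2 bit 1; 31 bits remain
Read 3: bits[17:21] width=4 -> value=11 (bin 1011); offset now 21 = byte 2 bit 5; 27 bits remain
Read 4: bits[21:22] width=1 -> value=0 (bin 0); offset now 22 = byte 2 bit 6; 26 bits remain
Read 5: bits[22:23] width=1 -> value=0 (bin 0); offset now 23 = byte 2 bit 7; 25 bits remain

Answer: 2 7 0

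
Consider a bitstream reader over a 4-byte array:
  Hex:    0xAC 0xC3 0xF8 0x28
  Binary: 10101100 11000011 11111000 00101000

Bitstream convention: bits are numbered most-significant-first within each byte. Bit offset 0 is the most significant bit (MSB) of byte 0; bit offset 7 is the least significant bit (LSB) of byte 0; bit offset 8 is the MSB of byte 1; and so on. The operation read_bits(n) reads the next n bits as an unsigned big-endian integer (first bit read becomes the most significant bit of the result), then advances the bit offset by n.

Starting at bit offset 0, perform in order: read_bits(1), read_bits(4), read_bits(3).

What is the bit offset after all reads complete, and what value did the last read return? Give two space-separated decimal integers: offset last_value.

Read 1: bits[0:1] width=1 -> value=1 (bin 1); offset now 1 = byte 0 bit 1; 31 bits remain
Read 2: bits[1:5] width=4 -> value=5 (bin 0101); offset now 5 = byte 0 bit 5; 27 bits remain
Read 3: bits[5:8] width=3 -> value=4 (bin 100); offset now 8 = byte 1 bit 0; 24 bits remain

Answer: 8 4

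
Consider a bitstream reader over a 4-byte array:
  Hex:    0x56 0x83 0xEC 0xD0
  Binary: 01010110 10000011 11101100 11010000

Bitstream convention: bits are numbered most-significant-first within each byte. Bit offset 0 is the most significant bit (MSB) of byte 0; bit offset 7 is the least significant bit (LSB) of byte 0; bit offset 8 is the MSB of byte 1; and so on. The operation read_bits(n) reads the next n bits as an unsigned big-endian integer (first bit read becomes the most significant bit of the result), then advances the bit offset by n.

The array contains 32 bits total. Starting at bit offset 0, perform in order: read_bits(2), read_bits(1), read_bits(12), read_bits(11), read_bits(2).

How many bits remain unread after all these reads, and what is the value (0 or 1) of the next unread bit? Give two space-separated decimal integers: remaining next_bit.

Read 1: bits[0:2] width=2 -> value=1 (bin 01); offset now 2 = byte 0 bit 2; 30 bits remain
Read 2: bits[2:3] width=1 -> value=0 (bin 0); offset now 3 = byte 0 bit 3; 29 bits remain
Read 3: bits[3:15] width=12 -> value=2881 (bin 101101000001); offset now 15 = byte 1 bit 7; 17 bits remain
Read 4: bits[15:26] width=11 -> value=1971 (bin 11110110011); offset now 26 = byte 3 bit 2; 6 bits remain
Read 5: bits[26:28] width=2 -> value=1 (bin 01); offset now 28 = byte 3 bit 4; 4 bits remain

Answer: 4 0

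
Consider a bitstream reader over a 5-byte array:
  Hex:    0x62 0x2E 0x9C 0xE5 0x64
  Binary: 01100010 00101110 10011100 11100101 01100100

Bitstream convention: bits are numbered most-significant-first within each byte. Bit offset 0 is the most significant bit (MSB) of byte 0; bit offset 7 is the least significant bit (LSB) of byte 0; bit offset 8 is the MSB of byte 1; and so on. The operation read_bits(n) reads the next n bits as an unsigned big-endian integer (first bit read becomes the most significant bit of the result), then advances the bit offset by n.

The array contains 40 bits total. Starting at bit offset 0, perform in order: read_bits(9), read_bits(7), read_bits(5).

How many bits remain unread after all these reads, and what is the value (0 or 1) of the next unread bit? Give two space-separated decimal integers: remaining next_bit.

Answer: 19 1

Derivation:
Read 1: bits[0:9] width=9 -> value=196 (bin 011000100); offset now 9 = byte 1 bit 1; 31 bits remain
Read 2: bits[9:16] width=7 -> value=46 (bin 0101110); offset now 16 = byte 2 bit 0; 24 bits remain
Read 3: bits[16:21] width=5 -> value=19 (bin 10011); offset now 21 = byte 2 bit 5; 19 bits remain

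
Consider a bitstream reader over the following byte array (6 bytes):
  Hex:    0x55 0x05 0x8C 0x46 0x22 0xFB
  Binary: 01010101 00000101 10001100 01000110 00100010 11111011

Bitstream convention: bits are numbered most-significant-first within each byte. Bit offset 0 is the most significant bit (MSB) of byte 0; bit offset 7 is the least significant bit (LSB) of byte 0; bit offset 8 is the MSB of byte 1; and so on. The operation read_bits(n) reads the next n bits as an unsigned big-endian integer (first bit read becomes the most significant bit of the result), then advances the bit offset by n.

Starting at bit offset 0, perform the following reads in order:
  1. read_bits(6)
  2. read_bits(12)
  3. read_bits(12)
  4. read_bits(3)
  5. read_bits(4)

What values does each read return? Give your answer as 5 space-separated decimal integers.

Answer: 21 1046 785 4 4

Derivation:
Read 1: bits[0:6] width=6 -> value=21 (bin 010101); offset now 6 = byte 0 bit 6; 42 bits remain
Read 2: bits[6:18] width=12 -> value=1046 (bin 010000010110); offset now 18 = byte 2 bit 2; 30 bits remain
Read 3: bits[18:30] width=12 -> value=785 (bin 001100010001); offset now 30 = byte 3 bit 6; 18 bits remain
Read 4: bits[30:33] width=3 -> value=4 (bin 100); offset now 33 = byte 4 bit 1; 15 bits remain
Read 5: bits[33:37] width=4 -> value=4 (bin 0100); offset now 37 = byte 4 bit 5; 11 bits remain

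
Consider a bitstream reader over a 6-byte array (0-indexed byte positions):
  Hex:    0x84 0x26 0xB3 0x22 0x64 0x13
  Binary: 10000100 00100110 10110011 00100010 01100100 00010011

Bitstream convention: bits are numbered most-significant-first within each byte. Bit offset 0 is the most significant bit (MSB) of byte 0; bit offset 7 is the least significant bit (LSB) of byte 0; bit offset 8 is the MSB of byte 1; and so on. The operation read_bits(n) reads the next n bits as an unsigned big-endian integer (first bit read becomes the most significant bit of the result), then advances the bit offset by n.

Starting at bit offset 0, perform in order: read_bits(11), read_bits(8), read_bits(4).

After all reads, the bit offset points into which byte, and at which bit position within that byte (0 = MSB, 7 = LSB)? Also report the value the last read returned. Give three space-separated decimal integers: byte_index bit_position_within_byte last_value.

Read 1: bits[0:11] width=11 -> value=1057 (bin 10000100001); offset now 11 = byte 1 bit 3; 37 bits remain
Read 2: bits[11:19] width=8 -> value=53 (bin 00110101); offset now 19 = byte 2 bit 3; 29 bits remain
Read 3: bits[19:23] width=4 -> value=9 (bin 1001); offset now 23 = byte 2 bit 7; 25 bits remain

Answer: 2 7 9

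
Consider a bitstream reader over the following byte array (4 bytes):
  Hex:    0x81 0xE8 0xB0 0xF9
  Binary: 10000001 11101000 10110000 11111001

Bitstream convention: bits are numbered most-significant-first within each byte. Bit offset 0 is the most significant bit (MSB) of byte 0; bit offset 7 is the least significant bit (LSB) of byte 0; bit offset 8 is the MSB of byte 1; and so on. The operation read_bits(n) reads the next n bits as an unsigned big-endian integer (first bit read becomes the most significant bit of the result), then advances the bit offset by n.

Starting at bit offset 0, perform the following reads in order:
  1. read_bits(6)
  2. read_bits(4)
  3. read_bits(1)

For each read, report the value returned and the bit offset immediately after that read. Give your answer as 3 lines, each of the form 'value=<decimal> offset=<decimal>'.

Read 1: bits[0:6] width=6 -> value=32 (bin 100000); offset now 6 = byte 0 bit 6; 26 bits remain
Read 2: bits[6:10] width=4 -> value=7 (bin 0111); offset now 10 = byte 1 bit 2; 22 bits remain
Read 3: bits[10:11] width=1 -> value=1 (bin 1); offset now 11 = byte 1 bit 3; 21 bits remain

Answer: value=32 offset=6
value=7 offset=10
value=1 offset=11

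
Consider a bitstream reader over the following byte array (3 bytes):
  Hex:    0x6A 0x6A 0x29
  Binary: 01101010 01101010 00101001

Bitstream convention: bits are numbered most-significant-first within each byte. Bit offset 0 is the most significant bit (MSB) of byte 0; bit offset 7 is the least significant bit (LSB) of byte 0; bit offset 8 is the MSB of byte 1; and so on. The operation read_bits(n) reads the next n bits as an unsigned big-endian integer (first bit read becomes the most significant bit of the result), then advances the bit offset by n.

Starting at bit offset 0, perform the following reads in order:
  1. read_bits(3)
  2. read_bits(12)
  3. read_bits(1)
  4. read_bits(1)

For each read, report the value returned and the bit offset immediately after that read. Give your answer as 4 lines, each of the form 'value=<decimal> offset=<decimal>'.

Answer: value=3 offset=3
value=1333 offset=15
value=0 offset=16
value=0 offset=17

Derivation:
Read 1: bits[0:3] width=3 -> value=3 (bin 011); offset now 3 = byte 0 bit 3; 21 bits remain
Read 2: bits[3:15] width=12 -> value=1333 (bin 010100110101); offset now 15 = byte 1 bit 7; 9 bits remain
Read 3: bits[15:16] width=1 -> value=0 (bin 0); offset now 16 = byte 2 bit 0; 8 bits remain
Read 4: bits[16:17] width=1 -> value=0 (bin 0); offset now 17 = byte 2 bit 1; 7 bits remain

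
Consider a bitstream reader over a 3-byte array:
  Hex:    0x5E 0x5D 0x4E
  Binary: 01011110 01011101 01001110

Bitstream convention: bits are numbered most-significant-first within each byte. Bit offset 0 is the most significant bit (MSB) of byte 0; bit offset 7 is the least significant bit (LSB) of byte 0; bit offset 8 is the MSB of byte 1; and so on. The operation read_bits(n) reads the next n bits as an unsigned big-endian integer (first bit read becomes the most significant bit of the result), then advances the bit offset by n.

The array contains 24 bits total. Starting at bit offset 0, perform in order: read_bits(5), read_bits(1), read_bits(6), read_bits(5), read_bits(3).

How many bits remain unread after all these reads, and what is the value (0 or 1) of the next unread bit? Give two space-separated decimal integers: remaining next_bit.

Answer: 4 1

Derivation:
Read 1: bits[0:5] width=5 -> value=11 (bin 01011); offset now 5 = byte 0 bit 5; 19 bits remain
Read 2: bits[5:6] width=1 -> value=1 (bin 1); offset now 6 = byte 0 bit 6; 18 bits remain
Read 3: bits[6:12] width=6 -> value=37 (bin 100101); offset now 12 = byte 1 bit 4; 12 bits remain
Read 4: bits[12:17] width=5 -> value=26 (bin 11010); offset now 17 = byte 2 bit 1; 7 bits remain
Read 5: bits[17:20] width=3 -> value=4 (bin 100); offset now 20 = byte 2 bit 4; 4 bits remain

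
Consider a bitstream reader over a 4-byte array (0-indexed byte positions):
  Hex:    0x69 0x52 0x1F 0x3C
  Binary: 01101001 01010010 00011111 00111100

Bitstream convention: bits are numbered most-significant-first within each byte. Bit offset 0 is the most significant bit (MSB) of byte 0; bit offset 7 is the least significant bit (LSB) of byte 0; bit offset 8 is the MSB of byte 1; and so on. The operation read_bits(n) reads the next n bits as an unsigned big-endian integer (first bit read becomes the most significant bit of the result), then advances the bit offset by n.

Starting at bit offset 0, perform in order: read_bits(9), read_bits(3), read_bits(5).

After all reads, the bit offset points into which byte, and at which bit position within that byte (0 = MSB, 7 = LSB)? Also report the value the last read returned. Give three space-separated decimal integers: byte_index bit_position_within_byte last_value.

Answer: 2 1 4

Derivation:
Read 1: bits[0:9] width=9 -> value=210 (bin 011010010); offset now 9 = byte 1 bit 1; 23 bits remain
Read 2: bits[9:12] width=3 -> value=5 (bin 101); offset now 12 = byte 1 bit 4; 20 bits remain
Read 3: bits[12:17] width=5 -> value=4 (bin 00100); offset now 17 = byte 2 bit 1; 15 bits remain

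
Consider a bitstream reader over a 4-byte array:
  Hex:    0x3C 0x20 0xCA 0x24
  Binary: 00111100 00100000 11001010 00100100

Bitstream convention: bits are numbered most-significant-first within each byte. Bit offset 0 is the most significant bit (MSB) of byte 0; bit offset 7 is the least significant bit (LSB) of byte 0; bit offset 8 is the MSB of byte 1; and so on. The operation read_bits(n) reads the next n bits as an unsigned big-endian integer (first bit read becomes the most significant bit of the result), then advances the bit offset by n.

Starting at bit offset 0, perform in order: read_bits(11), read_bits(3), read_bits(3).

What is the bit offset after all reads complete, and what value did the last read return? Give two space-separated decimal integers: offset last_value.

Read 1: bits[0:11] width=11 -> value=481 (bin 00111100001); offset now 11 = byte 1 bit 3; 21 bits remain
Read 2: bits[11:14] width=3 -> value=0 (bin 000); offset now 14 = byte 1 bit 6; 18 bits remain
Read 3: bits[14:17] width=3 -> value=1 (bin 001); offset now 17 = byte 2 bit 1; 15 bits remain

Answer: 17 1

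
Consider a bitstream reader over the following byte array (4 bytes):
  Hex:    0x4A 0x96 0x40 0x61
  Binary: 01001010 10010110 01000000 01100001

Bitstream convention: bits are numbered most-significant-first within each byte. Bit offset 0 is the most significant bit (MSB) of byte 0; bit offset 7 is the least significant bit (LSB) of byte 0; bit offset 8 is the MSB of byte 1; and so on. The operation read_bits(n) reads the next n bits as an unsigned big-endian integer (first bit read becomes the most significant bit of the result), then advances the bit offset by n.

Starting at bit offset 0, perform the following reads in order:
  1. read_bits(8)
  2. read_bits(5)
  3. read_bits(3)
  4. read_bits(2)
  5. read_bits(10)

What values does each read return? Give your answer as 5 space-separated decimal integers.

Answer: 74 18 6 1 6

Derivation:
Read 1: bits[0:8] width=8 -> value=74 (bin 01001010); offset now 8 = byte 1 bit 0; 24 bits remain
Read 2: bits[8:13] width=5 -> value=18 (bin 10010); offset now 13 = byte 1 bit 5; 19 bits remain
Read 3: bits[13:16] width=3 -> value=6 (bin 110); offset now 16 = byte 2 bit 0; 16 bits remain
Read 4: bits[16:18] width=2 -> value=1 (bin 01); offset now 18 = byte 2 bit 2; 14 bits remain
Read 5: bits[18:28] width=10 -> value=6 (bin 0000000110); offset now 28 = byte 3 bit 4; 4 bits remain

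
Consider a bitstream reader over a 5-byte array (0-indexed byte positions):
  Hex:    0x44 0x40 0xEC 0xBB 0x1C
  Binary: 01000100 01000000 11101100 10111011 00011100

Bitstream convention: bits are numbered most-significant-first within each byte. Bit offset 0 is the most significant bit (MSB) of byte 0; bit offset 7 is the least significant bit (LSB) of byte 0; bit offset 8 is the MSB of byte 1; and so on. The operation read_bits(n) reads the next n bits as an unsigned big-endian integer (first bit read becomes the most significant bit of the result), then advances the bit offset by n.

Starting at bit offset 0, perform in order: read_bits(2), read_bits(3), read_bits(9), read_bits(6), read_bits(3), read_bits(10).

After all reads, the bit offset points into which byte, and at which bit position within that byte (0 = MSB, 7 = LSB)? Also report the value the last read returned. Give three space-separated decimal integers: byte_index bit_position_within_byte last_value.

Read 1: bits[0:2] width=2 -> value=1 (bin 01); offset now 2 = byte 0 bit 2; 38 bits remain
Read 2: bits[2:5] width=3 -> value=0 (bin 000); offset now 5 = byte 0 bit 5; 35 bits remain
Read 3: bits[5:14] width=9 -> value=272 (bin 100010000); offset now 14 = byte 1 bit 6; 26 bits remain
Read 4: bits[14:20] width=6 -> value=14 (bin 001110); offset now 20 = byte 2 bit 4; 20 bits remain
Read 5: bits[20:23] width=3 -> value=6 (bin 110); offset now 23 = byte 2 bit 7; 17 bits remain
Read 6: bits[23:33] width=10 -> value=374 (bin 0101110110); offset now 33 = byte 4 bit 1; 7 bits remain

Answer: 4 1 374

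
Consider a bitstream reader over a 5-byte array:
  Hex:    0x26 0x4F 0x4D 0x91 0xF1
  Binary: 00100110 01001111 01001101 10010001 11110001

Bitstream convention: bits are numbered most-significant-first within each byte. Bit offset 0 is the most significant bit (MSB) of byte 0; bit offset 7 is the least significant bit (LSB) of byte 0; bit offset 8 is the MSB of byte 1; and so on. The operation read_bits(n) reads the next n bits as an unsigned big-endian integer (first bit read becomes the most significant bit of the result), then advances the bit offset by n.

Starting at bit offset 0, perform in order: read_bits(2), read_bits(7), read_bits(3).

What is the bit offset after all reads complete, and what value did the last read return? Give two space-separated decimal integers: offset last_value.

Answer: 12 4

Derivation:
Read 1: bits[0:2] width=2 -> value=0 (bin 00); offset now 2 = byte 0 bit 2; 38 bits remain
Read 2: bits[2:9] width=7 -> value=76 (bin 1001100); offset now 9 = byte 1 bit 1; 31 bits remain
Read 3: bits[9:12] width=3 -> value=4 (bin 100); offset now 12 = byte 1 bit 4; 28 bits remain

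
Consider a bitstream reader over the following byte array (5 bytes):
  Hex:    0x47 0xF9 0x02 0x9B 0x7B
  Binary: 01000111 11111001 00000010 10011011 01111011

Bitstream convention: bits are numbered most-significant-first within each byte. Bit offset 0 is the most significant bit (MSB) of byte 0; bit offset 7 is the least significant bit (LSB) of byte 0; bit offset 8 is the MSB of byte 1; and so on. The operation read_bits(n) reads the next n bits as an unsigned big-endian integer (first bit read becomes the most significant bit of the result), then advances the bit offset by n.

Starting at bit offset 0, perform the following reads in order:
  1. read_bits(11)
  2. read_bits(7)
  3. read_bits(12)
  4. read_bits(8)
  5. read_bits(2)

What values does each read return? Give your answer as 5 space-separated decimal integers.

Read 1: bits[0:11] width=11 -> value=575 (bin 01000111111); offset now 11 = byte 1 bit 3; 29 bits remain
Read 2: bits[11:18] width=7 -> value=100 (bin 1100100); offset now 18 = byte 2 bit 2; 22 bits remain
Read 3: bits[18:30] width=12 -> value=166 (bin 000010100110); offset now 30 = byte 3 bit 6; 10 bits remain
Read 4: bits[30:38] width=8 -> value=222 (bin 11011110); offset now 38 = byte 4 bit 6; 2 bits remain
Read 5: bits[38:40] width=2 -> value=3 (bin 11); offset now 40 = byte 5 bit 0; 0 bits remain

Answer: 575 100 166 222 3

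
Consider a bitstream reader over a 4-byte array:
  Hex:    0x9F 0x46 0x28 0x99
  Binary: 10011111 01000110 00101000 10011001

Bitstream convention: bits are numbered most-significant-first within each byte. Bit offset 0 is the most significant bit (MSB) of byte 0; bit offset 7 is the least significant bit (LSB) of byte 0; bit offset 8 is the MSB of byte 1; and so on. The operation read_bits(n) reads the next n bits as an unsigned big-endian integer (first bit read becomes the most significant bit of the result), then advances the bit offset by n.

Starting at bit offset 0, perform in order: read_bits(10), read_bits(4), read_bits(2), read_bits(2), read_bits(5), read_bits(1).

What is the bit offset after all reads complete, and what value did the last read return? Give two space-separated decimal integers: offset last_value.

Answer: 24 0

Derivation:
Read 1: bits[0:10] width=10 -> value=637 (bin 1001111101); offset now 10 = byte 1 bit 2; 22 bits remain
Read 2: bits[10:14] width=4 -> value=1 (bin 0001); offset now 14 = byte 1 bit 6; 18 bits remain
Read 3: bits[14:16] width=2 -> value=2 (bin 10); offset now 16 = byte 2 bit 0; 16 bits remain
Read 4: bits[16:18] width=2 -> value=0 (bin 00); offset now 18 = byte 2 bit 2; 14 bits remain
Read 5: bits[18:23] width=5 -> value=20 (bin 10100); offset now 23 = byte 2 bit 7; 9 bits remain
Read 6: bits[23:24] width=1 -> value=0 (bin 0); offset now 24 = byte 3 bit 0; 8 bits remain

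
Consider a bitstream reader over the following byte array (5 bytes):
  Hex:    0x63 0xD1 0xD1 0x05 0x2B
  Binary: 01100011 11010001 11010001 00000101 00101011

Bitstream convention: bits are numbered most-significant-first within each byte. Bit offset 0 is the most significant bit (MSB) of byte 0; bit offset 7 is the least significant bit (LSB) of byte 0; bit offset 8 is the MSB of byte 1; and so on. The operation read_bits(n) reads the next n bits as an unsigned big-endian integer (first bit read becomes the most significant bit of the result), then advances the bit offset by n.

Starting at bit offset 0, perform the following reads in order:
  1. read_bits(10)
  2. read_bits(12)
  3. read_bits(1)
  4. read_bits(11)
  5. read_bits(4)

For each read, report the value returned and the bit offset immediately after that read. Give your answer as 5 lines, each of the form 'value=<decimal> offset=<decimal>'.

Read 1: bits[0:10] width=10 -> value=399 (bin 0110001111); offset now 10 = byte 1 bit 2; 30 bits remain
Read 2: bits[10:22] width=12 -> value=1140 (bin 010001110100); offset now 22 = byte 2 bit 6; 18 bits remain
Read 3: bits[22:23] width=1 -> value=0 (bin 0); offset now 23 = byte 2 bit 7; 17 bits remain
Read 4: bits[23:34] width=11 -> value=1044 (bin 10000010100); offset now 34 = byte 4 bit 2; 6 bits remain
Read 5: bits[34:38] width=4 -> value=10 (bin 1010); offset now 38 = byte 4 bit 6; 2 bits remain

Answer: value=399 offset=10
value=1140 offset=22
value=0 offset=23
value=1044 offset=34
value=10 offset=38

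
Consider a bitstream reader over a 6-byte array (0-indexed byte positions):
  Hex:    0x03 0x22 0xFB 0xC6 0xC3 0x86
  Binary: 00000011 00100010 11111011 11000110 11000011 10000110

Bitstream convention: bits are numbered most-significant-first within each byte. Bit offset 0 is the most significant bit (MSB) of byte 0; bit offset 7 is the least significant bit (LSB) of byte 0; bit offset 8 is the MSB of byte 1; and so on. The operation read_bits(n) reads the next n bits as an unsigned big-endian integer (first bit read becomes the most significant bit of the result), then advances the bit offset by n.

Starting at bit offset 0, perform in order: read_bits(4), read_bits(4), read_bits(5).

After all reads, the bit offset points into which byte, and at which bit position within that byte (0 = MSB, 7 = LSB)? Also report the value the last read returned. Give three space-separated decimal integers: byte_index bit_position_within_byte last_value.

Answer: 1 5 4

Derivation:
Read 1: bits[0:4] width=4 -> value=0 (bin 0000); offset now 4 = byte 0 bit 4; 44 bits remain
Read 2: bits[4:8] width=4 -> value=3 (bin 0011); offset now 8 = byte 1 bit 0; 40 bits remain
Read 3: bits[8:13] width=5 -> value=4 (bin 00100); offset now 13 = byte 1 bit 5; 35 bits remain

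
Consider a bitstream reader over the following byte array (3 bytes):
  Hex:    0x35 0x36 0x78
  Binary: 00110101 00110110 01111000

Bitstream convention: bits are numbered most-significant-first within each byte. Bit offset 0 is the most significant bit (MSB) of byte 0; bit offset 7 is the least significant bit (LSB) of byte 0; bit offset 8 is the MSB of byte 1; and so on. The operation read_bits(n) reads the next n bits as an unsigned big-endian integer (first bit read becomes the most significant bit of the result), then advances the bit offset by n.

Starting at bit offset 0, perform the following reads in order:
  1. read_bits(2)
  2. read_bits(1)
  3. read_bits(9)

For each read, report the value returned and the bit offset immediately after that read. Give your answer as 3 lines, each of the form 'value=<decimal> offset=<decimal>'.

Answer: value=0 offset=2
value=1 offset=3
value=339 offset=12

Derivation:
Read 1: bits[0:2] width=2 -> value=0 (bin 00); offset now 2 = byte 0 bit 2; 22 bits remain
Read 2: bits[2:3] width=1 -> value=1 (bin 1); offset now 3 = byte 0 bit 3; 21 bits remain
Read 3: bits[3:12] width=9 -> value=339 (bin 101010011); offset now 12 = byte 1 bit 4; 12 bits remain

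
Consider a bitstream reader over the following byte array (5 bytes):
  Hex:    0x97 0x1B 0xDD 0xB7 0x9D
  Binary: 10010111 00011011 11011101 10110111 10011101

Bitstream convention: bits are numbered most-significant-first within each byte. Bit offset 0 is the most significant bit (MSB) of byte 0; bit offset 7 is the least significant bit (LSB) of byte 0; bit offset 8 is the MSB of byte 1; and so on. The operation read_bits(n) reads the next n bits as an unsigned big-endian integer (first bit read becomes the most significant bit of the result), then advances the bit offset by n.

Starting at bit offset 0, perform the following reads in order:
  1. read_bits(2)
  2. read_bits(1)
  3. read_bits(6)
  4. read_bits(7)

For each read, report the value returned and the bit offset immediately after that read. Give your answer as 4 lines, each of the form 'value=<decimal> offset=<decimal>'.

Answer: value=2 offset=2
value=0 offset=3
value=46 offset=9
value=27 offset=16

Derivation:
Read 1: bits[0:2] width=2 -> value=2 (bin 10); offset now 2 = byte 0 bit 2; 38 bits remain
Read 2: bits[2:3] width=1 -> value=0 (bin 0); offset now 3 = byte 0 bit 3; 37 bits remain
Read 3: bits[3:9] width=6 -> value=46 (bin 101110); offset now 9 = byte 1 bit 1; 31 bits remain
Read 4: bits[9:16] width=7 -> value=27 (bin 0011011); offset now 16 = byte 2 bit 0; 24 bits remain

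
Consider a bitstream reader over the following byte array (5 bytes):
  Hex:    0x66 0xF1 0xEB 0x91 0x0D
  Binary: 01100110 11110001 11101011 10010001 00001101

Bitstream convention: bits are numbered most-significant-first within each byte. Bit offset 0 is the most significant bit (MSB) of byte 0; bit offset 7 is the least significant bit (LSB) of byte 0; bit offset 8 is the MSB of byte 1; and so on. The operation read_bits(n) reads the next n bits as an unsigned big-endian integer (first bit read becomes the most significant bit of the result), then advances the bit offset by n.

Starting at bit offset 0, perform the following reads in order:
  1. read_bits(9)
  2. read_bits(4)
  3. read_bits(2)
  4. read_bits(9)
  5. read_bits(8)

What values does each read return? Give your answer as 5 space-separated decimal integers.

Read 1: bits[0:9] width=9 -> value=205 (bin 011001101); offset now 9 = byte 1 bit 1; 31 bits remain
Read 2: bits[9:13] width=4 -> value=14 (bin 1110); offset now 13 = byte 1 bit 5; 27 bits remain
Read 3: bits[13:15] width=2 -> value=0 (bin 00); offset now 15 = byte 1 bit 7; 25 bits remain
Read 4: bits[15:24] width=9 -> value=491 (bin 111101011); offset now 24 = byte 3 bit 0; 16 bits remain
Read 5: bits[24:32] width=8 -> value=145 (bin 10010001); offset now 32 = byte 4 bit 0; 8 bits remain

Answer: 205 14 0 491 145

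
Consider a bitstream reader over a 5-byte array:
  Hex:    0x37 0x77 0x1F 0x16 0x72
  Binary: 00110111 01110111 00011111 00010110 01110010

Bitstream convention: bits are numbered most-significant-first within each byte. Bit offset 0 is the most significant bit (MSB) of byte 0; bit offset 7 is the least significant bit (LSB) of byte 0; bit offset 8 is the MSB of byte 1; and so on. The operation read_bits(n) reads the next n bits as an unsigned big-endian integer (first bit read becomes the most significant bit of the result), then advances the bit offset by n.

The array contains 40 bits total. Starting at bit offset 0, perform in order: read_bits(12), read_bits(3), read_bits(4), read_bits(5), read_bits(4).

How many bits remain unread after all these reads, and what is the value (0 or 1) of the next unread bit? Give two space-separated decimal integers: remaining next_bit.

Read 1: bits[0:12] width=12 -> value=887 (bin 001101110111); offset now 12 = byte 1 bit 4; 28 bits remain
Read 2: bits[12:15] width=3 -> value=3 (bin 011); offset now 15 = byte 1 bit 7; 25 bits remain
Read 3: bits[15:19] width=4 -> value=8 (bin 1000); offset now 19 = byte 2 bit 3; 21 bits remain
Read 4: bits[19:24] width=5 -> value=31 (bin 11111); offset now 24 = byte 3 bit 0; 16 bits remain
Read 5: bits[24:28] width=4 -> value=1 (bin 0001); offset now 28 = byte 3 bit 4; 12 bits remain

Answer: 12 0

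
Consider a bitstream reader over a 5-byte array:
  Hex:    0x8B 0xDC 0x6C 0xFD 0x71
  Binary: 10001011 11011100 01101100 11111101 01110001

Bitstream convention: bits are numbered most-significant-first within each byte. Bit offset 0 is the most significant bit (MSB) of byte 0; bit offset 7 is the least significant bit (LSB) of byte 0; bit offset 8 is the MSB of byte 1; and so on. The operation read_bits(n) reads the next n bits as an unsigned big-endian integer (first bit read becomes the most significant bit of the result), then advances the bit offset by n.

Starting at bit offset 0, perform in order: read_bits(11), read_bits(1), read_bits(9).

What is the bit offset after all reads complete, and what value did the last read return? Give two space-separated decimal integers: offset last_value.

Answer: 21 397

Derivation:
Read 1: bits[0:11] width=11 -> value=1118 (bin 10001011110); offset now 11 = byte 1 bit 3; 29 bits remain
Read 2: bits[11:12] width=1 -> value=1 (bin 1); offset now 12 = byte 1 bit 4; 28 bits remain
Read 3: bits[12:21] width=9 -> value=397 (bin 110001101); offset now 21 = byte 2 bit 5; 19 bits remain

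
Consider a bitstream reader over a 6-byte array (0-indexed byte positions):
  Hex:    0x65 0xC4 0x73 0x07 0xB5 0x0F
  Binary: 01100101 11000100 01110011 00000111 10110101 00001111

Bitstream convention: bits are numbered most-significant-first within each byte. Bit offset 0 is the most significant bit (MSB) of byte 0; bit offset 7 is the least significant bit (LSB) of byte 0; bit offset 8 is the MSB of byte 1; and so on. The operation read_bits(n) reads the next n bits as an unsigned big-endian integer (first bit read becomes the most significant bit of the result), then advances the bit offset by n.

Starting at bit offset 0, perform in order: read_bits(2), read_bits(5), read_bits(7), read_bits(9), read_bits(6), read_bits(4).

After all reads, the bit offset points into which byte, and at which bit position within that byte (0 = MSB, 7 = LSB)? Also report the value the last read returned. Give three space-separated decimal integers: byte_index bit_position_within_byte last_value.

Answer: 4 1 15

Derivation:
Read 1: bits[0:2] width=2 -> value=1 (bin 01); offset now 2 = byte 0 bit 2; 46 bits remain
Read 2: bits[2:7] width=5 -> value=18 (bin 10010); offset now 7 = byte 0 bit 7; 41 bits remain
Read 3: bits[7:14] width=7 -> value=113 (bin 1110001); offset now 14 = byte 1 bit 6; 34 bits remain
Read 4: bits[14:23] width=9 -> value=57 (bin 000111001); offset now 23 = byte 2 bit 7; 25 bits remain
Read 5: bits[23:29] width=6 -> value=32 (bin 100000); offset now 29 = byte 3 bit 5; 19 bits remain
Read 6: bits[29:33] width=4 -> value=15 (bin 1111); offset now 33 = byte 4 bit 1; 15 bits remain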